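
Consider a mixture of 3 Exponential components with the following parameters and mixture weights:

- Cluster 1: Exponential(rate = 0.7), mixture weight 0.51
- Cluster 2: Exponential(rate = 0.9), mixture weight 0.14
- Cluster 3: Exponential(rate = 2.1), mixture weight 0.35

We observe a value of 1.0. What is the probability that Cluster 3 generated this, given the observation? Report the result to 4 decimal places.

0.2826

P(component k | x) = π_k·f_k(x) / marginal(x), where marginal(x) = Σ_j π_j·f_j(x).
Component likelihoods at x = 1.0:
  L_1 = 0.7·e^(−0.7·1.0) = 0.7·e^(−0.7000) = 0.34761
  L_2 = 0.9·e^(−0.9·1.0) = 0.9·e^(−0.9000) = 0.365913
  L_3 = 2.1·e^(−2.1·1.0) = 2.1·e^(−2.1000) = 0.257158
Weight by the priors:
  π_1·L_1 = 0.51 × 0.34761 = 0.177281
  π_2·L_2 = 0.14 × 0.365913 = 0.0512278
  π_3·L_3 = 0.35 × 0.257158 = 0.0900055
Denominator: 0.177281 + 0.0512278 + 0.0900055 = 0.318514
P(Cluster 3 | 1.0) = 0.0900055 / 0.318514 ≈ 0.2826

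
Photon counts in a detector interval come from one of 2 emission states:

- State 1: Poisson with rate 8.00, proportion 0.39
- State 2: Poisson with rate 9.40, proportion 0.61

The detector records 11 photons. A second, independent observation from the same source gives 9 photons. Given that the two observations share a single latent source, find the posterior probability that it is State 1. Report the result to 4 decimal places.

Posterior ∝ prior × likelihood, so P(k | x) ∝ w_k f_k(x); normalise over all components.
Since both observations come from the same component, the likelihood for component k is f_k(x₁)·f_k(x₂).
  L_1 = [e^(−8.00)·8.00^11/11! = 0.0721902] × [0.124077] = 0.00895714
  L_2 = [e^(−9.40)·9.40^11/11! = 0.104926] × [0.130623] = 0.0137057
Weight by the priors:
  w_1·L_1 = 0.39 × 0.00895714 = 0.00349328
  w_2·L_2 = 0.61 × 0.0137057 = 0.00836049
Marginal: 0.00349328 + 0.00836049 = 0.0118538
Responsibility of State 1: 0.00349328 / 0.0118538 ≈ 0.2947

0.2947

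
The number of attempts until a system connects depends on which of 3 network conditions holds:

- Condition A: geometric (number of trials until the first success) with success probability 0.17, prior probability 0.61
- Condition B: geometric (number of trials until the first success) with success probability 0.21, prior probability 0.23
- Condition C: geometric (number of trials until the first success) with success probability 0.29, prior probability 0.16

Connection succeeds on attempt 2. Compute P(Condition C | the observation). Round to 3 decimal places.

0.210

The responsibility of component k is P(Z=k) f_k(x) divided by Σ_j P(Z=j) f_j(x).
Evaluate each component's likelihood at the observed value:
  p_A = 0.17·(1−0.17)^1 = 0.17·0.83 = 0.1411
  p_B = 0.21·(1−0.21)^1 = 0.21·0.79 = 0.1659
  p_C = 0.29·(1−0.29)^1 = 0.29·0.71 = 0.2059
Unnormalised posteriors:
  P(Z=A)·p_A = 0.61 × 0.1411 = 0.086071
  P(Z=B)·p_B = 0.23 × 0.1659 = 0.038157
  P(Z=C)·p_C = 0.16 × 0.2059 = 0.032944
Sum: 0.086071 + 0.038157 + 0.032944 = 0.157172
P(Condition C | x) = 0.032944 / 0.157172 ≈ 0.210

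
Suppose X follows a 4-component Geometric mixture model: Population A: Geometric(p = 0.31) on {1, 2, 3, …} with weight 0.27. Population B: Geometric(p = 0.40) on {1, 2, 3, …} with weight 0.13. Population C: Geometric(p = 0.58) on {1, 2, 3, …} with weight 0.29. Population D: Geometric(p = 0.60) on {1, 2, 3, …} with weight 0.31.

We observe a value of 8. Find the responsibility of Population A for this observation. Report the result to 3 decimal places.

0.744

P(component k | x) = π_k·f_k(x) / marginal(x), where marginal(x) = Σ_j π_j·f_j(x).
Evaluate each component's likelihood at the observed value:
  p_A = 0.0230837
  p_B = 0.0111974
  p_C = 0.00133713
  p_D = 0.00098304
Unnormalised posteriors:
  π_A·p_A = 0.27 × 0.0230837 = 0.0062326
  π_B·p_B = 0.13 × 0.0111974 = 0.00145567
  π_C·p_C = 0.29 × 0.00133713 = 0.000387767
  π_D·p_D = 0.31 × 0.00098304 = 0.000304742
Marginal: 0.0062326 + 0.00145567 + 0.000387767 + 0.000304742 = 0.00838077
P(Population A | the observation) = 0.0062326 / 0.00838077 ≈ 0.744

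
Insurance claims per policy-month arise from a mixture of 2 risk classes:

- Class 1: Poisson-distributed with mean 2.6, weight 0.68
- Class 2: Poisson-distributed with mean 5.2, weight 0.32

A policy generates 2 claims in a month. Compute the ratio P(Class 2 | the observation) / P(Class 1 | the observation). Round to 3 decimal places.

Posterior odds = (P(Z=i) f_i(x)) / (P(Z=j) f_j(x)); the normalising sum cancels.
Evaluate each component's likelihood at the observed value:
  p_1 = 0.251045
  p_2 = 0.074584
0.0238669 / 0.17071 ≈ 0.140

0.140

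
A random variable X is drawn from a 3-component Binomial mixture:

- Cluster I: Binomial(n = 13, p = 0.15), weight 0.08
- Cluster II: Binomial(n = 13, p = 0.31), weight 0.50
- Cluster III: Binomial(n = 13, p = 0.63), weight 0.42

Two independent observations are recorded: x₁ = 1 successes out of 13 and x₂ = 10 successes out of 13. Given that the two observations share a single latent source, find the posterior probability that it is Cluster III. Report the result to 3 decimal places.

0.152

Apply Bayes' rule: the posterior for each component is proportional to its prior times its likelihood at x.
Since both observations come from the same component, the likelihood for component k is f_k(x₁)·f_k(x₂).
  p_I = [0.277371] × [1.01283e-06] = 2.80929e-07
  p_II = [0.0469347] × [0.00077007] = 3.6143e-05
  p_III = [5.39144e-05] × [0.142684] = 7.69274e-06
Unnormalised posteriors:
  π_I·p_I = 0.08 × 2.80929e-07 = 2.24743e-08
  π_II·p_II = 0.50 × 3.6143e-05 = 1.80715e-05
  π_III·p_III = 0.42 × 7.69274e-06 = 3.23095e-06
Normaliser: 2.24743e-08 + 1.80715e-05 + 3.23095e-06 = 2.13249e-05
P(Cluster III | x₁,x₂) ≈ 0.152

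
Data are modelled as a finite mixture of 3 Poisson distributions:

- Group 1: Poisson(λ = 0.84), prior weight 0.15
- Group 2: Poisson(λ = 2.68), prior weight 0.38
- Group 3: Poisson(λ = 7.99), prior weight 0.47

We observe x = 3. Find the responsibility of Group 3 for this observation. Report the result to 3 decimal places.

0.131

Apply Bayes' rule: the posterior for each component is proportional to its prior times its likelihood at x.
Poisson probabilities:
  L_1 = e^(−0.84)·0.84^3/3! = 0.0426461
  L_2 = e^(−2.68)·2.68^3/3! = 0.21996
  L_3 = e^(−7.99)·7.99^3/3! = 0.0288056
Prior × likelihood for each component:
  π_1·L_1 = 0.15 × 0.0426461 = 0.00639691
  π_2·L_2 = 0.38 × 0.21996 = 0.0835848
  π_3·L_3 = 0.47 × 0.0288056 = 0.0135386
Denominator: 0.00639691 + 0.0835848 + 0.0135386 = 0.10352
So the posterior for Group 3 is 0.0135386 / 0.10352 ≈ 0.131.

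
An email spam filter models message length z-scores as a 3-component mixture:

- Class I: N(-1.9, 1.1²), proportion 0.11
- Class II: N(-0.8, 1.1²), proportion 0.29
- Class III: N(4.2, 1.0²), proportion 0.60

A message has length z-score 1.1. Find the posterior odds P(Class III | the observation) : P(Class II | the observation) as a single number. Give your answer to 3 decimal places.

0.083

Only the two components matter; the odds are (π_i f_i(x)) / (π_j f_j(x)).
Component likelihoods at x = 1.1:
  p_I = (1/(1.1·√(2π)))·exp(−(1.1−-1.9)²/(2·1.1²)) = 0.362675·exp(-3.71901) = 0.00879777
  p_II = (1/(1.1·√(2π)))·exp(−(1.1−-0.8)²/(2·1.1²)) = 0.362675·exp(-1.49174) = 0.0815952
  p_III = (1/(1.0·√(2π)))·exp(−(1.1−4.2)²/(2·1.0²)) = 0.398942·exp(-4.80500) = 0.00326682
0.00196009 / 0.0236626 ≈ 0.083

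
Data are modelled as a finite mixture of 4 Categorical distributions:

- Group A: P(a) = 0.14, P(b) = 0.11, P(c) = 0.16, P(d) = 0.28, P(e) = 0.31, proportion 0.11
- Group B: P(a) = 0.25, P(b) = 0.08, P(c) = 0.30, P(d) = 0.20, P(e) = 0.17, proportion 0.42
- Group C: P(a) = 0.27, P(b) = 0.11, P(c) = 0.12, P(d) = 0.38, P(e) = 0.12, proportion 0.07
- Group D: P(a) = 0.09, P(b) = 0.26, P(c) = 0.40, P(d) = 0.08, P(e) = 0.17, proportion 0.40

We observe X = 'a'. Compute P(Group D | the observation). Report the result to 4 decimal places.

P(component k | x) = w_k·f_k(x) / marginal(x), where marginal(x) = Σ_j w_j·f_j(x).
Component likelihoods at x = 'a':
  f_A = P(a | comp) = 0.14
  f_B = P(a | comp) = 0.25
  f_C = P(a | comp) = 0.27
  f_D = P(a | comp) = 0.09
Unnormalised posteriors:
  w_A·f_A = 0.11 × 0.14 = 0.0154
  w_B·f_B = 0.42 × 0.25 = 0.105
  w_C·f_C = 0.07 × 0.27 = 0.0189
  w_D·f_D = 0.40 × 0.09 = 0.036
Marginal: 0.0154 + 0.105 + 0.0189 + 0.036 = 0.1753
P(Group D | the observation) = 0.036 / 0.1753 ≈ 0.2054

0.2054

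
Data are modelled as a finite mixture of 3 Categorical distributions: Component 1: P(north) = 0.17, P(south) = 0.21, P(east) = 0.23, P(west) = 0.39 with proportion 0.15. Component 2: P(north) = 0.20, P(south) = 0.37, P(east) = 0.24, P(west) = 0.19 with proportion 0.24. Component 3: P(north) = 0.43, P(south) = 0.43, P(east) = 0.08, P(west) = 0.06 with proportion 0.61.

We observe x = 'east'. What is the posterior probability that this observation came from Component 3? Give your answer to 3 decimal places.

By Bayes' theorem, P(k | x) = π_k f_k(x) / Σ_j π_j f_j(x).
Evaluate each component's likelihood at the observed value:
  p_1 = 0.23
  p_2 = 0.24
  p_3 = 0.08
Prior × likelihood for each component:
  π_1·p_1 = 0.15 × 0.23 = 0.0345
  π_2·p_2 = 0.24 × 0.24 = 0.0576
  π_3·p_3 = 0.61 × 0.08 = 0.0488
Evidence: 0.0345 + 0.0576 + 0.0488 = 0.1409
So the posterior for Component 3 is 0.0488 / 0.1409 ≈ 0.346.

0.346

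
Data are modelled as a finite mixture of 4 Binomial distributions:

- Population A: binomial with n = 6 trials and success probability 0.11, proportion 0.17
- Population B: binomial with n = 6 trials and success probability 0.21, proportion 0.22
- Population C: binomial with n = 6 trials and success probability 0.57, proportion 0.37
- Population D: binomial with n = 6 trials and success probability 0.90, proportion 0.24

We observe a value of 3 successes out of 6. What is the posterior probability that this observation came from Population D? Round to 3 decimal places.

0.026

Apply Bayes' rule: the posterior for each component is proportional to its prior times its likelihood at x.
Evaluate each component's likelihood at the observed value:
  f_A = 0.0187663
  f_B = 0.0913207
  f_C = 0.294483
  f_D = 0.01458
Weight by the priors:
  P(Z=A)·f_A = 0.17 × 0.0187663 = 0.00319027
  P(Z=B)·f_B = 0.22 × 0.0913207 = 0.0200906
  P(Z=C)·f_C = 0.37 × 0.294483 = 0.108959
  P(Z=D)·f_D = 0.24 × 0.01458 = 0.0034992
Sum: 0.00319027 + 0.0200906 + 0.108959 + 0.0034992 = 0.135739
P(Population D | 3 successes out of 6) ≈ 0.026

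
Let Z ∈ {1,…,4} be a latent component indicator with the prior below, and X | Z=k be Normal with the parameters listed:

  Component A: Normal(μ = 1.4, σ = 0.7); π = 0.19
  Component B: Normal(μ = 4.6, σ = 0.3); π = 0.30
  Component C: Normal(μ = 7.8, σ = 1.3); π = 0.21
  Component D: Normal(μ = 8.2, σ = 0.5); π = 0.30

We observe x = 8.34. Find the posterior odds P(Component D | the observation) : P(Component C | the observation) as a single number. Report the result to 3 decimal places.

3.893

The posterior odds equal the prior odds times the likelihood ratio: (π_i/π_j)·(f_i(x)/f_j(x)).
Evaluate each component's likelihood at the observed value:
  L_A = (1/(0.7·√(2π)))·exp(−(8.34−1.4)²/(2·0.7²)) = 0.569918·exp(-49.14653) = 2.58074e-22
  L_B = (1/(0.3·√(2π)))·exp(−(8.34−4.6)²/(2·0.3²)) = 1.329808·exp(-77.70889) = 2.37272e-34
  L_C = (1/(1.3·√(2π)))·exp(−(8.34−7.8)²/(2·1.3²)) = 0.306879·exp(-0.08627) = 0.281513
  L_D = (1/(0.5·√(2π)))·exp(−(8.34−8.2)²/(2·0.5²)) = 0.797885·exp(-0.03920) = 0.767213
0.230164 / 0.0591178 ≈ 3.893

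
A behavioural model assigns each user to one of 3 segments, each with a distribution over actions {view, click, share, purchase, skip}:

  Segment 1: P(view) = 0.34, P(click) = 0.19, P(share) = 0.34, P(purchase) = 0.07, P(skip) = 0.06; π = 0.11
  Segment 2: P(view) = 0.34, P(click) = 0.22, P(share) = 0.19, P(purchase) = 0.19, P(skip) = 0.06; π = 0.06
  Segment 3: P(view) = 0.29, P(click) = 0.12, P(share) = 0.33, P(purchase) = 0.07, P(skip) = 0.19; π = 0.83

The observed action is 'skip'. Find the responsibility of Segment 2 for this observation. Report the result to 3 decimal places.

0.021

By Bayes' theorem, P(k | x) = w_k f_k(x) / Σ_j w_j f_j(x).
Component likelihoods at x = 'skip':
  f_1 = P(skip | comp) = 0.06
  f_2 = P(skip | comp) = 0.06
  f_3 = P(skip | comp) = 0.19
Prior × likelihood for each component:
  w_1·f_1 = 0.11 × 0.06 = 0.0066
  w_2·f_2 = 0.06 × 0.06 = 0.0036
  w_3·f_3 = 0.83 × 0.19 = 0.1577
Denominator: 0.0066 + 0.0036 + 0.1577 = 0.1679
Responsibility of Segment 2: 0.0036 / 0.1679 ≈ 0.021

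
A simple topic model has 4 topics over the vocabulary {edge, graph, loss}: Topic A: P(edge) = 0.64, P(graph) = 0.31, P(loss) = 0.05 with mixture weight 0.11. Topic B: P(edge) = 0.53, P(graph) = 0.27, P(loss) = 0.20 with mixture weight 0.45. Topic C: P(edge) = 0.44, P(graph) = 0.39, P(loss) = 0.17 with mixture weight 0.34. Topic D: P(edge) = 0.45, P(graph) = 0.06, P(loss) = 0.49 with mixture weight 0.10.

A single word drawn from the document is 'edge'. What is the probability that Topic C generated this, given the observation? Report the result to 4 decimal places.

0.2971

P(component k | x) = w_k·f_k(x) / marginal(x), where marginal(x) = Σ_j w_j·f_j(x).
Component likelihoods at x = 'edge':
  f_A = P(edge | comp) = 0.64
  f_B = P(edge | comp) = 0.53
  f_C = P(edge | comp) = 0.44
  f_D = P(edge | comp) = 0.45
Weight by the priors:
  w_A·f_A = 0.11 × 0.64 = 0.0704
  w_B·f_B = 0.45 × 0.53 = 0.2385
  w_C·f_C = 0.34 × 0.44 = 0.1496
  w_D·f_D = 0.10 × 0.45 = 0.045
Normaliser: 0.0704 + 0.2385 + 0.1496 + 0.045 = 0.5035
P(Topic C | x) = 0.1496 / 0.5035 ≈ 0.2971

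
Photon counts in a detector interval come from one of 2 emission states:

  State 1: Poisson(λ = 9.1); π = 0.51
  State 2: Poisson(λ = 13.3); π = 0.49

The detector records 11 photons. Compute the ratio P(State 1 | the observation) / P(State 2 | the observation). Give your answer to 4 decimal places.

1.0678

Since P(k|x) ∝ π_k f_k(x), the posterior odds are π_i f_i(x) / (π_j f_j(x)).
Evaluate each component's likelihood at the observed value:
  p_1 = 0.0991334
  p_2 = 0.0966264
Posterior odds = (π_1·p_1) / (π_2·p_2) = (0.51·0.0991334) / (0.49·0.0966264) = 0.050558 / 0.0473469 ≈ 1.0678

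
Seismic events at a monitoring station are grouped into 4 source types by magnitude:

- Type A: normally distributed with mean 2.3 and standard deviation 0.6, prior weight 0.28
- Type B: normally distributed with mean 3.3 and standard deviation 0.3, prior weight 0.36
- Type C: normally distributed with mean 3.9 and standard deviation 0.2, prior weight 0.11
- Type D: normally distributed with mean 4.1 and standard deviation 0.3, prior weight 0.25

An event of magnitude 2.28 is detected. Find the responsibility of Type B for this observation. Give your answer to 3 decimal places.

By Bayes' theorem, P(k | x) = P(Z=k) f_k(x) / Σ_j P(Z=j) f_j(x).
Evaluate each component's likelihood at the observed value:
  p_A = (1/(0.6·√(2π)))·exp(−(2.28−2.3)²/(2·0.6²)) = 0.664904·exp(-0.00056) = 0.664535
  p_B = (1/(0.3·√(2π)))·exp(−(2.28−3.3)²/(2·0.3²)) = 1.329808·exp(-5.78000) = 0.0041074
  p_C = (1/(0.2·√(2π)))·exp(−(2.28−3.9)²/(2·0.2²)) = 1.994711·exp(-32.80500) = 1.1294e-14
  p_D = (1/(0.3·√(2π)))·exp(−(2.28−4.1)²/(2·0.3²)) = 1.329808·exp(-18.40222) = 1.35458e-08
Weight by the priors:
  P(Z=A)·p_A = 0.28 × 0.664535 = 0.18607
  P(Z=B)·p_B = 0.36 × 0.0041074 = 0.00147866
  P(Z=C)·p_C = 0.11 × 1.1294e-14 = 1.24235e-15
  P(Z=D)·p_D = 0.25 × 1.35458e-08 = 3.38645e-09
Marginal: 0.18607 + 0.00147866 + 1.24235e-15 + 3.38645e-09 = 0.187548
P(Type B | data) = 0.00147866 / 0.187548 ≈ 0.008

0.008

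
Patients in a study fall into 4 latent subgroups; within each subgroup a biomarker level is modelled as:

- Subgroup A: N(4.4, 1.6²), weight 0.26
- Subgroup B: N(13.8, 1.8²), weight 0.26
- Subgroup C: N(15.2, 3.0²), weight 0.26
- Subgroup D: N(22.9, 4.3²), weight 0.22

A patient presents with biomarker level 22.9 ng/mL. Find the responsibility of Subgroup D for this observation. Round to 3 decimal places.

By Bayes' theorem, P(k | x) = π_k f_k(x) / Σ_j π_j f_j(x).
Component likelihoods at x = 22.9 ng/mL:
  f_A = 2.32311e-30
  f_B = 6.24668e-07
  f_C = 0.00493482
  f_D = 0.0927773
Weight by the priors:
  π_A·f_A = 0.26 × 2.32311e-30 = 6.04009e-31
  π_B·f_B = 0.26 × 6.24668e-07 = 1.62414e-07
  π_C·f_C = 0.26 × 0.00493482 = 0.00128305
  π_D·f_D = 0.22 × 0.0927773 = 0.020411
Sum: 6.04009e-31 + 1.62414e-07 + 0.00128305 + 0.020411 = 0.0216942
P(Subgroup D | 22.9 ng/mL) = 0.020411 / 0.0216942 ≈ 0.941

0.941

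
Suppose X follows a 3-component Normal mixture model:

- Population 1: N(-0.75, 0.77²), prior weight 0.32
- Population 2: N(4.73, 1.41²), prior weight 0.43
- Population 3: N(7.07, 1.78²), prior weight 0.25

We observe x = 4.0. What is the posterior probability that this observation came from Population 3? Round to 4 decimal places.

P(component k | x) = π_k·f_k(x) / marginal(x), where marginal(x) = Σ_j π_j·f_j(x).
Component likelihoods at x = 4.0:
  f_1 = (1/(0.77·√(2π)))·exp(−(4.0−-0.75)²/(2·0.77²)) = 0.518107·exp(-19.02724) = 2.82484e-09
  f_2 = (1/(1.41·√(2π)))·exp(−(4.0−4.73)²/(2·1.41²)) = 0.282938·exp(-0.13402) = 0.247449
  f_3 = (1/(1.78·√(2π)))·exp(−(4.0−7.07)²/(2·1.78²)) = 0.224125·exp(-1.48733) = 0.0506468
Unnormalised posteriors:
  π_1·f_1 = 0.32 × 2.82484e-09 = 9.0395e-10
  π_2·f_2 = 0.43 × 0.247449 = 0.106403
  π_3·f_3 = 0.25 × 0.0506468 = 0.0126617
Normaliser: 9.0395e-10 + 0.106403 + 0.0126617 = 0.119065
So the posterior for Population 3 is 0.0126617 / 0.119065 ≈ 0.1063.

0.1063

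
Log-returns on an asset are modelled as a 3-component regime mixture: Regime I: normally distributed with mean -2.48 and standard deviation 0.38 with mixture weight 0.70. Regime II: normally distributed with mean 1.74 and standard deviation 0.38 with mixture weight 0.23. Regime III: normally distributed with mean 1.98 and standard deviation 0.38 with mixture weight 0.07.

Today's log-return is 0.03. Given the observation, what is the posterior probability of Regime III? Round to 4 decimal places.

0.0143

P(component k | x) = π_k·f_k(x) / marginal(x), where marginal(x) = Σ_j π_j·f_j(x).
Evaluate each component's likelihood at the observed value:
  p_I = 3.52453e-10
  p_II = 4.20625e-05
  p_III = 2.00894e-06
Multiply by the mixture weights:
  π_I·p_I = 0.70 × 3.52453e-10 = 2.46717e-10
  π_II·p_II = 0.23 × 4.20625e-05 = 9.67437e-06
  π_III·p_III = 0.07 × 2.00894e-06 = 1.40625e-07
Normaliser: 2.46717e-10 + 9.67437e-06 + 1.40625e-07 = 9.81524e-06
So the posterior for Regime III is 1.40625e-07 / 9.81524e-06 ≈ 0.0143.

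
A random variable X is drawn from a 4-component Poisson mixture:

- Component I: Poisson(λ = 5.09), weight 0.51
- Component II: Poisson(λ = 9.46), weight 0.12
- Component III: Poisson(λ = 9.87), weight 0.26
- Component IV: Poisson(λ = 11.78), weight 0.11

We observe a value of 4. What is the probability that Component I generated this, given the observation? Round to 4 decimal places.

0.9060

The responsibility of component k is P(Z=k) f_k(x) divided by Σ_j P(Z=j) f_j(x).
Component likelihoods at x = 4:
  p_I = e^(−5.09)·5.09^4/4! = 0.172227
  p_II = e^(−9.46)·9.46^4/4! = 0.0259973
  p_III = e^(−9.87)·9.87^4/4! = 0.0204442
  p_IV = e^(−11.78)·11.78^4/4! = 0.00614301
Weight by the priors:
  P(Z=I)·p_I = 0.51 × 0.172227 = 0.0878357
  P(Z=II)·p_II = 0.12 × 0.0259973 = 0.00311967
  P(Z=III)·p_III = 0.26 × 0.0204442 = 0.0053155
  P(Z=IV)·p_IV = 0.11 × 0.00614301 = 0.000675731
Evidence: 0.0878357 + 0.00311967 + 0.0053155 + 0.000675731 = 0.0969466
So the posterior for Component I is 0.0878357 / 0.0969466 ≈ 0.9060.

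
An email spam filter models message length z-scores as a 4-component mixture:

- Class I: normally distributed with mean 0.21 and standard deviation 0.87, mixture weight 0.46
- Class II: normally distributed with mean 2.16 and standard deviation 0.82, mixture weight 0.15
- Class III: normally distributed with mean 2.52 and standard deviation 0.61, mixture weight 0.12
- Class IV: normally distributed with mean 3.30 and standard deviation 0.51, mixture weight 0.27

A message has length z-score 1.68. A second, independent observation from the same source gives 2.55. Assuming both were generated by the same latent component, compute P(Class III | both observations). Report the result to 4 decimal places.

0.4176

The responsibility of component k is π_k f_k(x) divided by Σ_j π_j f_j(x).
Since both observations come from the same component, the likelihood for component k is f_k(x₁)·f_k(x₂).
  f_I = [0.110014] × [0.0123167] = 0.00135502
  f_II = [0.409911] × [0.434487] = 0.178101
  f_III = [0.253403] × [0.653213] = 0.165526
  f_IV = [0.00503885] × [0.265296] = 0.00133679
Weight by the priors:
  π_I·f_I = 0.46 × 0.00135502 = 0.000623307
  π_II·f_II = 0.15 × 0.178101 = 0.0267152
  π_III·f_III = 0.12 × 0.165526 = 0.0198631
  π_IV·f_IV = 0.27 × 0.00133679 = 0.000360933
Marginal: 0.000623307 + 0.0267152 + 0.0198631 + 0.000360933 = 0.0475625
Responsibility of Class III: 0.0198631 / 0.0475625 ≈ 0.4176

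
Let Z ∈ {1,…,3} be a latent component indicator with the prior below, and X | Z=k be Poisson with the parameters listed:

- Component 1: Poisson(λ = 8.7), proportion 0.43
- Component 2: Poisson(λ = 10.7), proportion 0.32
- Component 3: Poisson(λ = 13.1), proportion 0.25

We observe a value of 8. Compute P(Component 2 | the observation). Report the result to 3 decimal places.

0.307

The responsibility of component k is π_k f_k(x) divided by Σ_j π_j f_j(x).
Poisson probabilities:
  p_1 = e^(−8.7)·8.7^8/8! = 0.135604
  p_2 = e^(−10.7)·10.7^8/8! = 0.0960724
  p_3 = e^(−13.1)·13.1^8/8! = 0.0439939
Prior × likelihood for each component:
  π_1·p_1 = 0.43 × 0.135604 = 0.0583096
  π_2·p_2 = 0.32 × 0.0960724 = 0.0307432
  π_3·p_3 = 0.25 × 0.0439939 = 0.0109985
Sum: 0.0583096 + 0.0307432 + 0.0109985 = 0.100051
P(Component 2 | x) = 0.0307432 / 0.100051 ≈ 0.307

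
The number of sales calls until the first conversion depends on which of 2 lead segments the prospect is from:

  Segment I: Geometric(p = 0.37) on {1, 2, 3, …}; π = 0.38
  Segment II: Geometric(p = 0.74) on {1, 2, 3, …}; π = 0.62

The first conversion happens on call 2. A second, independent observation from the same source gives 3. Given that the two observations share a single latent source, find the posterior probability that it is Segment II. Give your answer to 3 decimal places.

0.314

By Bayes' theorem, P(k | x) = P(Z=k) f_k(x) / Σ_j P(Z=j) f_j(x).
Since both observations come from the same component, the likelihood for component k is f_k(x₁)·f_k(x₂).
  f_I = [0.37·(1−0.37)^1 = 0.37·0.63 = 0.2331] × [0.146853] = 0.0342314
  f_II = [0.74·(1−0.74)^1 = 0.74·0.26 = 0.1924] × [0.050024] = 0.00962462
Weight by the priors:
  P(Z=I)·f_I = 0.38 × 0.0342314 = 0.0130079
  P(Z=II)·f_II = 0.62 × 0.00962462 = 0.00596726
Normaliser: 0.0130079 + 0.00596726 = 0.0189752
P(Segment II | x) ≈ 0.314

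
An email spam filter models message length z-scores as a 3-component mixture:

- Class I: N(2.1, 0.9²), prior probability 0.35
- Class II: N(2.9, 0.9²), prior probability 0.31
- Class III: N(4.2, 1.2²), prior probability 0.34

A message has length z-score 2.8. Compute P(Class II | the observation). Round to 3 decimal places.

Posterior ∝ prior × likelihood, so P(k | x) ∝ P(Z=k) f_k(x); normalise over all components.
Evaluate each component's likelihood at the observed value:
  f_I = (1/(0.9·√(2π)))·exp(−(2.8−2.1)²/(2·0.9²)) = 0.443269·exp(-0.30247) = 0.327572
  f_II = (1/(0.9·√(2π)))·exp(−(2.8−2.9)²/(2·0.9²)) = 0.443269·exp(-0.00617) = 0.440541
  f_III = (1/(1.2·√(2π)))·exp(−(2.8−4.2)²/(2·1.2²)) = 0.332452·exp(-0.68056) = 0.168332
Unnormalised posteriors:
  P(Z=I)·f_I = 0.35 × 0.327572 = 0.11465
  P(Z=II)·f_II = 0.31 × 0.440541 = 0.136568
  P(Z=III)·f_III = 0.34 × 0.168332 = 0.057233
Marginal: 0.11465 + 0.136568 + 0.057233 = 0.308451
P(Class II | data) ≈ 0.443

0.443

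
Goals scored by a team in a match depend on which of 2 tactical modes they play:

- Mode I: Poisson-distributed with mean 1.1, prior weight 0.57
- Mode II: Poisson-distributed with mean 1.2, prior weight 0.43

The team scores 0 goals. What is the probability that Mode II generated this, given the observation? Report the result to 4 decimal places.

0.4057

By Bayes' theorem, P(k | x) = P(Z=k) f_k(x) / Σ_j P(Z=j) f_j(x).
Component likelihoods at x = 0 goals:
  f_I = e^(−1.1)·1.1^0/0! = 0.332871
  f_II = e^(−1.2)·1.2^0/0! = 0.301194
Weight by the priors:
  P(Z=I)·f_I = 0.57 × 0.332871 = 0.189737
  P(Z=II)·f_II = 0.43 × 0.301194 = 0.129514
Normaliser: 0.189737 + 0.129514 = 0.31925
P(Mode II | the observation) ≈ 0.4057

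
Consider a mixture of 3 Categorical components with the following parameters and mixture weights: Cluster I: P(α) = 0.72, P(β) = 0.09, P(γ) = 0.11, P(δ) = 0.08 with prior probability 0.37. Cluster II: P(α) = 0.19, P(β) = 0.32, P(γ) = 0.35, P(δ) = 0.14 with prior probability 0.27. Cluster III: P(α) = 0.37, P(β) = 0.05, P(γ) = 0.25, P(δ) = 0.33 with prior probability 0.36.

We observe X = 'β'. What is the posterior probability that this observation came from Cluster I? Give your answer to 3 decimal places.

0.242

By Bayes' theorem, P(k | x) = π_k f_k(x) / Σ_j π_j f_j(x).
Categorical probabilities:
  L_I = P(β | comp) = 0.09
  L_II = P(β | comp) = 0.32
  L_III = P(β | comp) = 0.05
Weight by the priors:
  π_I·L_I = 0.37 × 0.09 = 0.0333
  π_II·L_II = 0.27 × 0.32 = 0.0864
  π_III·L_III = 0.36 × 0.05 = 0.018
Sum: 0.0333 + 0.0864 + 0.018 = 0.1377
P(Cluster I | 'β') = 0.0333 / 0.1377 ≈ 0.242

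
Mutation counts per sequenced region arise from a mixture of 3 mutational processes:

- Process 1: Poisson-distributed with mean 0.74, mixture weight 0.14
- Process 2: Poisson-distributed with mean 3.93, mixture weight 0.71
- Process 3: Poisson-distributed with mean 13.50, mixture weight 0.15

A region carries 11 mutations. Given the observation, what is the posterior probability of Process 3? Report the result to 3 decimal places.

Apply Bayes' rule: the posterior for each component is proportional to its prior times its likelihood at x.
Evaluate each component's likelihood at the observed value:
  p_1 = e^(−0.74)·0.74^11/11! = 4.35527e-10
  p_2 = e^(−3.93)·3.93^11/11! = 0.00169975
  p_3 = e^(−13.50)·13.50^11/11! = 0.0932267
Prior × likelihood for each component:
  P(Z=1)·p_1 = 0.14 × 4.35527e-10 = 6.09738e-11
  P(Z=2)·p_2 = 0.71 × 0.00169975 = 0.00120682
  P(Z=3)·p_3 = 0.15 × 0.0932267 = 0.013984
Denominator: 6.09738e-11 + 0.00120682 + 0.013984 = 0.0151908
So the posterior for Process 3 is 0.013984 / 0.0151908 ≈ 0.921.

0.921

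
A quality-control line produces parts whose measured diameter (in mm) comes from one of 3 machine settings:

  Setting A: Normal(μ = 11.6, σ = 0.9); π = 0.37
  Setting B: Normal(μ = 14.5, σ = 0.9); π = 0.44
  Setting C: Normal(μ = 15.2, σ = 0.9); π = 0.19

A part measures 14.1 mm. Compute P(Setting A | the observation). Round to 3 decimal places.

0.016

Apply Bayes' rule: the posterior for each component is proportional to its prior times its likelihood at x.
Component likelihoods at x = 14.1 mm:
  f_A = 0.00935726
  f_B = 0.401582
  f_C = 0.210033
Weight by the priors:
  π_A·f_A = 0.37 × 0.00935726 = 0.00346219
  π_B·f_B = 0.44 × 0.401582 = 0.176696
  π_C·f_C = 0.19 × 0.210033 = 0.0399062
Marginal: 0.00346219 + 0.176696 + 0.0399062 = 0.220065
Responsibility of Setting A: 0.00346219 / 0.220065 ≈ 0.016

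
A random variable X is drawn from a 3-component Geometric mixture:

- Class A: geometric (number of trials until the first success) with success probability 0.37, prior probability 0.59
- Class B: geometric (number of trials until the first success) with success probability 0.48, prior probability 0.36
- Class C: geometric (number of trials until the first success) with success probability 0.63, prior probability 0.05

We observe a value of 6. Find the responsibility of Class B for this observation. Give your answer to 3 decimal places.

Posterior ∝ prior × likelihood, so P(k | x) ∝ P(Z=k) f_k(x); normalise over all components.
Component likelihoods at x = 6:
  p_A = 0.37·(1−0.37)^5 = 0.37·0.0992437 = 0.0367202
  p_B = 0.48·(1−0.48)^5 = 0.48·0.0380204 = 0.0182498
  p_C = 0.63·(1−0.63)^5 = 0.63·0.0069344 = 0.00436867
Unnormalised posteriors:
  P(Z=A)·p_A = 0.59 × 0.0367202 = 0.0216649
  P(Z=B)·p_B = 0.36 × 0.0182498 = 0.00656993
  P(Z=C)·p_C = 0.05 × 0.00436867 = 0.000218433
Normaliser: 0.0216649 + 0.00656993 + 0.000218433 = 0.0284532
Responsibility of Class B: 0.00656993 / 0.0284532 ≈ 0.231

0.231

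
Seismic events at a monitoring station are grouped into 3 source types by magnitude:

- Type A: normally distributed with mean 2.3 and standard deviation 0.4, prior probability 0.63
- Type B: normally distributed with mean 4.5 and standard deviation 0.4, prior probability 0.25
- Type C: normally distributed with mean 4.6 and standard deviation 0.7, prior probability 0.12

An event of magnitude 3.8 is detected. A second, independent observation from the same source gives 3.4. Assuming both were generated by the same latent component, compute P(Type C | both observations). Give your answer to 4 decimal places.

Apply Bayes' rule: the posterior for each component is proportional to its prior times its likelihood at x.
Since both observations come from the same component, the likelihood for component k is f_k(x₁)·f_k(x₂).
  L_A = [(1/(0.4·√(2π)))·exp(−(3.8−2.3)²/(2·0.4²)) = 0.997356·exp(-7.03125) = 0.000881489] × [0.0227339] = 2.00397e-05
  L_B = [(1/(0.4·√(2π)))·exp(−(3.8−4.5)²/(2·0.4²)) = 0.997356·exp(-1.53125) = 0.215693] × [0.0227339] = 0.00490355
  L_C = [(1/(0.7·√(2π)))·exp(−(3.8−4.6)²/(2·0.7²)) = 0.569918·exp(-0.65306) = 0.296614] × [0.131119] = 0.0388916
Prior × likelihood for each component:
  π_A·L_A = 0.63 × 2.00397e-05 = 1.2625e-05
  π_B·L_B = 0.25 × 0.00490355 = 0.00122589
  π_C·L_C = 0.12 × 0.0388916 = 0.004667
Evidence: 1.2625e-05 + 0.00122589 + 0.004667 = 0.00590551
Responsibility of Type C: 0.004667 / 0.00590551 ≈ 0.7903

0.7903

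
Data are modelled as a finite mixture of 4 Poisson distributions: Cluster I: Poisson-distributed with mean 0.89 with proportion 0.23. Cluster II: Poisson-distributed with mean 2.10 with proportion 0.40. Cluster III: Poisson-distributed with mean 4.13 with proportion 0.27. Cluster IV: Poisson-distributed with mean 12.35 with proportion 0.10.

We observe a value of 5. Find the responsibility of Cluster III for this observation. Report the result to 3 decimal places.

The responsibility of component k is P(Z=k) f_k(x) divided by Σ_j P(Z=j) f_j(x).
Evaluate each component's likelihood at the observed value:
  p_I = e^(−0.89)·0.89^5/5! = 0.00191094
  p_II = e^(−2.10)·2.10^5/5! = 0.041677
  p_III = e^(−4.13)·4.13^5/5! = 0.16104
  p_IV = e^(−12.35)·12.35^5/5! = 0.0103661
Multiply by the mixture weights:
  P(Z=I)·p_I = 0.23 × 0.00191094 = 0.000439516
  P(Z=II)·p_II = 0.40 × 0.041677 = 0.0166708
  P(Z=III)·p_III = 0.27 × 0.16104 = 0.0434807
  P(Z=IV)·p_IV = 0.10 × 0.0103661 = 0.00103661
Evidence: 0.000439516 + 0.0166708 + 0.0434807 + 0.00103661 = 0.0616276
P(Cluster III | the observation) ≈ 0.706

0.706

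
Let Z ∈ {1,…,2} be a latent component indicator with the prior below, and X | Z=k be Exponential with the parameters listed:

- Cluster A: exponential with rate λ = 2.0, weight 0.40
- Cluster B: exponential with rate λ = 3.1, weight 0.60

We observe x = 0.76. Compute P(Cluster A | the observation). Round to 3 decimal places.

P(component k | x) = w_k·f_k(x) / marginal(x), where marginal(x) = Σ_j w_j·f_j(x).
Exponential densities:
  L_A = 2.0·e^(−2.0·0.76) = 2.0·e^(−1.5200) = 0.437424
  L_B = 3.1·e^(−3.1·0.76) = 3.1·e^(−2.3560) = 0.293876
Multiply by the mixture weights:
  w_A·L_A = 0.40 × 0.437424 = 0.17497
  w_B·L_B = 0.60 × 0.293876 = 0.176326
Evidence: 0.17497 + 0.176326 = 0.351295
P(Cluster A | the observation) ≈ 0.498

0.498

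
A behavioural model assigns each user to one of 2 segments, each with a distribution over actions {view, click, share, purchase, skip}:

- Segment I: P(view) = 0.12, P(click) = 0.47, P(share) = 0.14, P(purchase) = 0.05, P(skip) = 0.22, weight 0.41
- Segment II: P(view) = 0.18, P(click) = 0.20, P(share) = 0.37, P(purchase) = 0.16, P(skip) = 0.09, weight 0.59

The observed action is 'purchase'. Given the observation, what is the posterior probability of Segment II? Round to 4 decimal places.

Posterior ∝ prior × likelihood, so P(k | x) ∝ π_k f_k(x); normalise over all components.
Evaluate each component's likelihood at the observed value:
  f_I = 0.05
  f_II = 0.16
Unnormalised posteriors:
  π_I·f_I = 0.41 × 0.05 = 0.0205
  π_II·f_II = 0.59 × 0.16 = 0.0944
Evidence: 0.0205 + 0.0944 = 0.1149
P(Segment II | 'purchase') ≈ 0.8216

0.8216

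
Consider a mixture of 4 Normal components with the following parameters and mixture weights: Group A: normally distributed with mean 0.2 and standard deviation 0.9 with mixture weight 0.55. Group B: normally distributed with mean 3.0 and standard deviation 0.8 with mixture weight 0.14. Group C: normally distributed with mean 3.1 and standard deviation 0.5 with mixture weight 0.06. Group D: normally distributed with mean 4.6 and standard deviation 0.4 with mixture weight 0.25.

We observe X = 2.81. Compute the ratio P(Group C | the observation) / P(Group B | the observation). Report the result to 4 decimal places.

0.5961

Posterior odds = (P(Z=i) f_i(x)) / (P(Z=j) f_j(x)); the normalising sum cancels.
Component likelihoods at x = 2.81:
  L_A = 0.00661392
  L_B = 0.48481
  L_C = 0.67436
  L_D = 4.47034e-05
Posterior odds = (P(Z=C)·L_C) / (P(Z=B)·L_B) = (0.06·0.67436) / (0.14·0.48481) = 0.0404616 / 0.0678734 ≈ 0.5961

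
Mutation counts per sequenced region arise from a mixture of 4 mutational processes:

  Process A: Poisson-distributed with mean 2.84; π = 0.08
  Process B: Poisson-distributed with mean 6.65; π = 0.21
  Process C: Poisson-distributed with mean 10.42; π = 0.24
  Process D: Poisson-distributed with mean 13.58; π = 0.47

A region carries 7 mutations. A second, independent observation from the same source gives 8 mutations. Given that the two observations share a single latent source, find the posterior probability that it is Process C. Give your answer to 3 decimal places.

0.318

Apply Bayes' rule: the posterior for each component is proportional to its prior times its likelihood at x.
Since both observations come from the same component, the likelihood for component k is f_k(x₁)·f_k(x₂).
  f_A = [0.0172743] × [0.00613239] = 0.000105933
  f_B = [0.14766] × [0.122742] = 0.0181241
  f_C = [0.0789396] × [0.102819] = 0.00811648
  f_D = [0.0213869] × [0.0363043] = 0.000776439
Weight by the priors:
  w_A·f_A = 0.08 × 0.000105933 = 8.47464e-06
  w_B·f_B = 0.21 × 0.0181241 = 0.00380607
  w_C·f_C = 0.24 × 0.00811648 = 0.00194796
  w_D·f_D = 0.47 × 0.000776439 = 0.000364926
Evidence: 8.47464e-06 + 0.00380607 + 0.00194796 + 0.000364926 = 0.00612742
Responsibility of Process C: 0.00194796 / 0.00612742 ≈ 0.318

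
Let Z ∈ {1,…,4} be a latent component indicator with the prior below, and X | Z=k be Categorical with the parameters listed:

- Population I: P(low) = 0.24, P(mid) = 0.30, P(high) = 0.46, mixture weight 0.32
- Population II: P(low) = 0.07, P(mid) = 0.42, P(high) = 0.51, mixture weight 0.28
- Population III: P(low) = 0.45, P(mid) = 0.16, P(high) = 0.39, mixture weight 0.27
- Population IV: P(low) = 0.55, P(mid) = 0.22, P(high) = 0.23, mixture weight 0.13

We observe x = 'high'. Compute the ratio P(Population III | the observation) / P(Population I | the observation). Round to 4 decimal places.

Posterior odds = (π_i f_i(x)) / (π_j f_j(x)); the normalising sum cancels.
Categorical probabilities:
  f_I = P(high | comp) = 0.46
  f_II = P(high | comp) = 0.51
  f_III = P(high | comp) = 0.39
  f_IV = P(high | comp) = 0.23
Posterior odds = (π_III·f_III) / (π_I·f_I) = (0.27·0.39) / (0.32·0.46) = 0.1053 / 0.1472 ≈ 0.7154

0.7154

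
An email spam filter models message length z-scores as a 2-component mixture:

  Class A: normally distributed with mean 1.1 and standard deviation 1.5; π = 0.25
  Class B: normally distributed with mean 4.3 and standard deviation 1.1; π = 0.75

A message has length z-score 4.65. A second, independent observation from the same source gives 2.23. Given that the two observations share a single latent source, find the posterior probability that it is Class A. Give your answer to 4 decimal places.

By Bayes' theorem, P(k | x) = w_k f_k(x) / Σ_j w_j f_j(x).
Since both observations come from the same component, the likelihood for component k is f_k(x₁)·f_k(x₂).
  p_A = [0.0161642] × [0.200256] = 0.00323697
  p_B = [0.344773] × [0.0617372] = 0.0212853
Multiply by the mixture weights:
  w_A·p_A = 0.25 × 0.00323697 = 0.000809242
  w_B·p_B = 0.75 × 0.0212853 = 0.015964
Marginal: 0.000809242 + 0.015964 = 0.0167732
So the posterior for Class A is 0.000809242 / 0.0167732 ≈ 0.0482.

0.0482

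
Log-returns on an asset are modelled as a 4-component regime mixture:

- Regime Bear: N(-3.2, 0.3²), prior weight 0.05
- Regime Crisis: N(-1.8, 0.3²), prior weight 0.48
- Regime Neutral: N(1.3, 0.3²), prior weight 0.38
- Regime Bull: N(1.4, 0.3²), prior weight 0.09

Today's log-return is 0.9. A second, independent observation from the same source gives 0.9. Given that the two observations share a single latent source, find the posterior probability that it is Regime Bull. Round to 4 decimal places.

0.0801

Apply Bayes' rule: the posterior for each component is proportional to its prior times its likelihood at x.
Since both observations come from the same component, the likelihood for component k is f_k(x₁)·f_k(x₂).
  f_Bear = [3.67714e-41] × [3.67714e-41] = 1.35213e-81
  f_Crisis = [3.42659e-18] × [3.42659e-18] = 1.17415e-35
  f_Neutral = [0.5467] × [0.5467] = 0.298881
  f_Bull = [0.33159] × [0.33159] = 0.109952
Multiply by the mixture weights:
  P(Z=Bear)·f_Bear = 0.05 × 1.35213e-81 = 6.76066e-83
  P(Z=Crisis)·f_Crisis = 0.48 × 1.17415e-35 = 5.63593e-36
  P(Z=Neutral)·f_Neutral = 0.38 × 0.298881 = 0.113575
  P(Z=Bull)·f_Bull = 0.09 × 0.109952 = 0.0098957
Sum: 6.76066e-83 + 5.63593e-36 + 0.113575 + 0.0098957 = 0.123471
So the posterior for Regime Bull is 0.0098957 / 0.123471 ≈ 0.0801.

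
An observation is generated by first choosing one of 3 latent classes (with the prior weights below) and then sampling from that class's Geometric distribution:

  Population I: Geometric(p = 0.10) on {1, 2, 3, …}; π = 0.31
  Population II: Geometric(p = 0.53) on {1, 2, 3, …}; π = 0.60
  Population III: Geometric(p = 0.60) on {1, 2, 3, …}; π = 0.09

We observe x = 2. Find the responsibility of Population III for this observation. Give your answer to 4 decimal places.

0.1086

By Bayes' theorem, P(k | x) = π_k f_k(x) / Σ_j π_j f_j(x).
Evaluate each component's likelihood at the observed value:
  f_I = 0.10·(1−0.10)^1 = 0.10·0.9 = 0.09
  f_II = 0.53·(1−0.53)^1 = 0.53·0.47 = 0.2491
  f_III = 0.60·(1−0.60)^1 = 0.60·0.4 = 0.24
Multiply by the mixture weights:
  π_I·f_I = 0.31 × 0.09 = 0.0279
  π_II·f_II = 0.60 × 0.2491 = 0.14946
  π_III·f_III = 0.09 × 0.24 = 0.0216
Normaliser: 0.0279 + 0.14946 + 0.0216 = 0.19896
Responsibility of Population III: 0.0216 / 0.19896 ≈ 0.1086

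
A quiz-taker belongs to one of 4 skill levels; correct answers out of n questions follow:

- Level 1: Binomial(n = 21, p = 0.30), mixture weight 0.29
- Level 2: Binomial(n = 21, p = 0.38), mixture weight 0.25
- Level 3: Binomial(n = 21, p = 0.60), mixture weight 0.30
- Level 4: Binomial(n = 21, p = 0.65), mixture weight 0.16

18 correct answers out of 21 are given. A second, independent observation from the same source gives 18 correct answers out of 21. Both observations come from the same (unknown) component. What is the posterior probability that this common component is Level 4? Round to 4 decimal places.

0.8103

The responsibility of component k is P(Z=k) f_k(x) divided by Σ_j P(Z=j) f_j(x).
Since both observations come from the same component, the likelihood for component k is f_k(x₁)·f_k(x₂).
  p_1 = [C(21,18)·0.30^18·0.70^3 = 1330·3.8742e-10·0.343 = 1.76737e-07] × [1.76737e-07] = 3.12361e-14
  p_2 = [C(21,18)·0.38^18·0.62^3 = 1330·2.72964e-08·0.238328 = 8.6523e-06] × [8.6523e-06] = 7.48623e-11
  p_3 = [C(21,18)·0.60^18·0.40^3 = 1330·0.00010156·0.064 = 0.00864478] × [0.00864478] = 7.47323e-05
  p_4 = [C(21,18)·0.65^18·0.35^3 = 1330·0.000428983·0.042875 = 0.0244622] × [0.0244622] = 0.000598401
Unnormalised posteriors:
  P(Z=1)·p_1 = 0.29 × 3.12361e-14 = 9.05847e-15
  P(Z=2)·p_2 = 0.25 × 7.48623e-11 = 1.87156e-11
  P(Z=3)·p_3 = 0.30 × 7.47323e-05 = 2.24197e-05
  P(Z=4)·p_4 = 0.16 × 0.000598401 = 9.57442e-05
Sum: 9.05847e-15 + 1.87156e-11 + 2.24197e-05 + 9.57442e-05 = 0.000118164
Responsibility of Level 4: 9.57442e-05 / 0.000118164 ≈ 0.8103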